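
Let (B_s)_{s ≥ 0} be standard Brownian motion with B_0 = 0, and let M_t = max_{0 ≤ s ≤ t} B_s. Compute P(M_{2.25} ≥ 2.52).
P(M_{2.25} ≥ 2.52) = 2·P(B_{2.25} ≥ 2.52) = 2(1 − Φ(2.52/√2.25)) ≈ 0.0930

By the reflection principle for Brownian motion, P(M_t ≥ a) = 2 · P(B_t ≥ a) for a ≥ 0. Since B_t ~ N(0, t), P(B_t ≥ 2.52) = 1 − Φ(2.52/√t) = 1 − Φ(2.52/√2.25) = 1 − Φ(1.6800). So
  P(M_{2.25} ≥ 2.52) = 2(1 − Φ(1.6800)) ≈ 0.0930.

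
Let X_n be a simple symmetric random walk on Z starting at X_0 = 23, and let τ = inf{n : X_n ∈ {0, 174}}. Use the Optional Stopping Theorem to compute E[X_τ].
E[X_τ] = 23

X_n is a martingale and τ is a bounded-mean stopping time (indeed τ is finite a.s. with bounded expectation since the walk is in a bounded region). By the OST, E[X_τ] = E[X_0] = 23. Equivalently: E[X_τ] = 174 · P(hit 174 first) + 0 · P(hit 0 first) = 174 · (23/174) = 23.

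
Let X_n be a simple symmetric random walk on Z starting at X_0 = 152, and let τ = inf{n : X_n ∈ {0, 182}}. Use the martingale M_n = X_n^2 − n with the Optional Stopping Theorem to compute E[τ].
E[τ] = 4560

M_n = X_n^2 − n is a martingale (since E[X_{n+1}^2 | F_n] = X_n^2 + 1). By OST (τ has finite mean in a bounded region), E[M_τ] = E[M_0] = X_0^2 − 0 = 152^2 = 23104. Also E[M_τ] = E[X_τ^2] − E[τ]. The walk exits at 0 or 182, with P(hit 182 first) = 152/182, so E[X_τ^2] = 182^2 · 152/182 + 0 = 27664. Thus E[τ] = E[X_τ^2] − E[M_τ] = 27664 − 23104 = 4560 = 152(182 − 152) = 4560.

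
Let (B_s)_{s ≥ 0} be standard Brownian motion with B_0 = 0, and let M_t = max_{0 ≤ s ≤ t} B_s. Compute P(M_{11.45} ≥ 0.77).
P(M_{11.45} ≥ 0.77) = 2·P(B_{11.45} ≥ 0.77) = 2(1 − Φ(0.77/√11.45)) ≈ 0.8200

By the reflection principle for Brownian motion, P(M_t ≥ a) = 2 · P(B_t ≥ a) for a ≥ 0. Since B_t ~ N(0, t), P(B_t ≥ 0.77) = 1 − Φ(0.77/√t) = 1 − Φ(0.77/√11.45) = 1 − Φ(0.2276). So
  P(M_{11.45} ≥ 0.77) = 2(1 − Φ(0.2276)) ≈ 0.8200.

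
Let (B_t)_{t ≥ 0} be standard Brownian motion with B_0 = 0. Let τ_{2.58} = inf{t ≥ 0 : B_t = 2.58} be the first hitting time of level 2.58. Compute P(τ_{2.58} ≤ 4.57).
P(τ_{2.58} ≤ 4.57) = 2(1 − Φ(2.58/√4.57)) = 2(1 − Φ(1.2069)) ≈ 0.2275

By the reflection principle for standard BM, P(τ_b ≤ t) = 2 · P(B_t ≥ b). Since B_t ~ N(0, t), P(B_t ≥ 2.58) = 1 − Φ(2.58/√t) = 1 − Φ(2.58/√4.57) = 1 − Φ(1.2069) ≈ 0.11374. Doubling: P(τ_{2.58} ≤ 4.57) ≈ 2 · 0.11374 = 0.22748 ≈ 0.2275.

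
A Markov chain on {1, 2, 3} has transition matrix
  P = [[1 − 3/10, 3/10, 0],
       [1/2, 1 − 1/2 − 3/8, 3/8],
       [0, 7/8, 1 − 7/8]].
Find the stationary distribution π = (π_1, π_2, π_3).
π = (7/13, 21/65, 9/65)

This is a birth-death chain on three states, which satisfies detailed balance: π_1 · P_{12} = π_2 · P_{21} and π_2 · P_{23} = π_3 · P_{32}.
From π_1 · 3/10 = π_2 · 1/2: π_2/π_1 = (3/10)/(1/2) = 3/5.
From π_2 · 3/8 = π_3 · 7/8: π_3/π_2 = (3/8)/(7/8) = 3/7.
Take π_1 proportional to 1; then unnormalized π = (1, 3/5, 9/35). Normalize by dividing by the sum 13/7:
  π = (7/13, 21/65, 9/65).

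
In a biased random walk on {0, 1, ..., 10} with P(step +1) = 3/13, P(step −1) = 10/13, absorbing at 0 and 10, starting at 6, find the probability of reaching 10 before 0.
P(hit 10 before 0) = (1 − (10/3)^6) / (1 − (10/3)^10) = 889461/109889461

Let u_k denote P(reach 10 before 0 | start at k). Boundary: u_0 = 0, u_10 = 1. Recurrence: u_k = 3/13·u_{k+1} + 10/13·u_{k-1} for 1 ≤ k ≤ 9. Try u_k = A + B·r^k with r = q/p = (10/13)/(3/13) = 10/3. Substitution satisfies the recurrence; boundary conditions give:
  u_k = (1 − r^k) / (1 − r^N) = (1 − (10/3)^6) / (1 − (10/3)^10) = 889461/109889461.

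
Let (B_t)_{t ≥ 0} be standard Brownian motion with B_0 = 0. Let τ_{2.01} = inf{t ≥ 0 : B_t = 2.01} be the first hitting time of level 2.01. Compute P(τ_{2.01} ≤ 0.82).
P(τ_{2.01} ≤ 0.82) = 2(1 − Φ(2.01/√0.82)) = 2(1 − Φ(2.2197)) ≈ 0.0264

By the reflection principle for standard BM, P(τ_b ≤ t) = 2 · P(B_t ≥ b). Since B_t ~ N(0, t), P(B_t ≥ 2.01) = 1 − Φ(2.01/√t) = 1 − Φ(2.01/√0.82) = 1 − Φ(2.2197) ≈ 0.01322. Doubling: P(τ_{2.01} ≤ 0.82) ≈ 2 · 0.01322 = 0.02644 ≈ 0.0264.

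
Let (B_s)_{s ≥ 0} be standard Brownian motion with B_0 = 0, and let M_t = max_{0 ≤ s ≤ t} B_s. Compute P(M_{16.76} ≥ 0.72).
P(M_{16.76} ≥ 0.72) = 2·P(B_{16.76} ≥ 0.72) = 2(1 − Φ(0.72/√16.76)) ≈ 0.8604

By the reflection principle for Brownian motion, P(M_t ≥ a) = 2 · P(B_t ≥ a) for a ≥ 0. Since B_t ~ N(0, t), P(B_t ≥ 0.72) = 1 − Φ(0.72/√t) = 1 − Φ(0.72/√16.76) = 1 − Φ(0.1759). So
  P(M_{16.76} ≥ 0.72) = 2(1 − Φ(0.1759)) ≈ 0.8604.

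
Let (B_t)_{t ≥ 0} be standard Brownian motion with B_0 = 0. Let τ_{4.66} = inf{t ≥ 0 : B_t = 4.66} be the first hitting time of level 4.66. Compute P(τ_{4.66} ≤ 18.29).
P(τ_{4.66} ≤ 18.29) = 2(1 − Φ(4.66/√18.29)) = 2(1 − Φ(1.0896)) ≈ 0.2759

By the reflection principle for standard BM, P(τ_b ≤ t) = 2 · P(B_t ≥ b). Since B_t ~ N(0, t), P(B_t ≥ 4.66) = 1 − Φ(4.66/√t) = 1 − Φ(4.66/√18.29) = 1 − Φ(1.0896) ≈ 0.13794. Doubling: P(τ_{4.66} ≤ 18.29) ≈ 2 · 0.13794 = 0.27588 ≈ 0.2759.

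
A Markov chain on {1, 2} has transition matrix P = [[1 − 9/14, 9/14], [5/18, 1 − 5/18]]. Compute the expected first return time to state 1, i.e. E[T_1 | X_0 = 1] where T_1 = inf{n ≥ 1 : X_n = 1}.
E[T_1 | X_0 = 1] = 1/π_1 = 116/35

For an irreducible recurrent Markov chain with stationary distribution π, E[T_i | X_0 = i] = 1/π_i (Kac's formula). Here π_1 = (5/18)/(9/14 + 5/18) = (5/18)/(58/63) = 35/116, so E[T_1 | X_0 = 1] = 1/π_1 = (9/14 + 5/18)/(5/18) = (58/63)/(5/18) = 116/35.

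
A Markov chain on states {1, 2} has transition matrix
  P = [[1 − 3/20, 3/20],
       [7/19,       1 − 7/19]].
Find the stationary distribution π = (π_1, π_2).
π_1 = 140/197, π_2 = 57/197

Solve πP = π with π_1 + π_2 = 1. From πP = π: π_1 · (1 − 3/20) + π_2 · 7/19 = π_1 ⇒ π_2 · 7/19 = π_1 · 3/20 ⇒ π_2/π_1 = (3/20)/(7/19) = 57/140. Together with π_1 + π_2 = 1:
  π_1 = (7/19)/(3/20 + 7/19) = (7/19)/(197/380) = 140/197,
  π_2 = (3/20)/(3/20 + 7/19) = (3/20)/(197/380) = 57/197.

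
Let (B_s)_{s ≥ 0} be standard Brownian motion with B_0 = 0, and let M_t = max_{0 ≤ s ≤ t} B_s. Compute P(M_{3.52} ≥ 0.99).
P(M_{3.52} ≥ 0.99) = 2·P(B_{3.52} ≥ 0.99) = 2(1 − Φ(0.99/√3.52)) ≈ 0.5977

By the reflection principle for Brownian motion, P(M_t ≥ a) = 2 · P(B_t ≥ a) for a ≥ 0. Since B_t ~ N(0, t), P(B_t ≥ 0.99) = 1 − Φ(0.99/√t) = 1 − Φ(0.99/√3.52) = 1 − Φ(0.5277). So
  P(M_{3.52} ≥ 0.99) = 2(1 − Φ(0.5277)) ≈ 0.5977.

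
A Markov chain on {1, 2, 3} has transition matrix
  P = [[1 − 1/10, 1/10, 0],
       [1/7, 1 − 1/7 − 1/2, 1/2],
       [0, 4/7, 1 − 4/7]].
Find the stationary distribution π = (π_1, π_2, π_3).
π = (16/37, 56/185, 49/185)

This is a birth-death chain on three states, which satisfies detailed balance: π_1 · P_{12} = π_2 · P_{21} and π_2 · P_{23} = π_3 · P_{32}.
From π_1 · 1/10 = π_2 · 1/7: π_2/π_1 = (1/10)/(1/7) = 7/10.
From π_2 · 1/2 = π_3 · 4/7: π_3/π_2 = (1/2)/(4/7) = 7/8.
Take π_1 proportional to 1; then unnormalized π = (1, 7/10, 49/80). Normalize by dividing by the sum 37/16:
  π = (16/37, 56/185, 49/185).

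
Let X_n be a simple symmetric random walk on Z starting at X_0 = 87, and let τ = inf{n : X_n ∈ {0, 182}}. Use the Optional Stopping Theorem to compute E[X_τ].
E[X_τ] = 87

X_n is a martingale and τ is a bounded-mean stopping time (indeed τ is finite a.s. with bounded expectation since the walk is in a bounded region). By the OST, E[X_τ] = E[X_0] = 87. Equivalently: E[X_τ] = 182 · P(hit 182 first) + 0 · P(hit 0 first) = 182 · (87/182) = 87.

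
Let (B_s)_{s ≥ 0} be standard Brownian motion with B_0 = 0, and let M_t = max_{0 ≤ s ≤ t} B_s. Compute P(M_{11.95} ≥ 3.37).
P(M_{11.95} ≥ 3.37) = 2·P(B_{11.95} ≥ 3.37) = 2(1 − Φ(3.37/√11.95)) ≈ 0.3296

By the reflection principle for Brownian motion, P(M_t ≥ a) = 2 · P(B_t ≥ a) for a ≥ 0. Since B_t ~ N(0, t), P(B_t ≥ 3.37) = 1 − Φ(3.37/√t) = 1 − Φ(3.37/√11.95) = 1 − Φ(0.9749). So
  P(M_{11.95} ≥ 3.37) = 2(1 − Φ(0.9749)) ≈ 0.3296.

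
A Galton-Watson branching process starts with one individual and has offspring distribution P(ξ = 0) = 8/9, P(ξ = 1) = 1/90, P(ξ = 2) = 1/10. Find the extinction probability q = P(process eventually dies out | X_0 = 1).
q = 1

Mean offspring μ = 0·8/9 + 1·1/90 + 2·1/10 = 19/90 ≤ 1. For μ ≤ 1 with offspring not concentrated at 1, the Galton-Watson process goes extinct almost surely, so q = 1.
(Algebraic check: The pgf is f(s) = 8/9 + 1/90·s + 1/10·s². The extinction probability q is the smallest fixed point of f in [0, 1]. Setting s = f(s):
  1/10·s² + (1/90 − 1)·s + 8/9 = 0
  1/10·s² − (8/9 + 1/10)·s + 8/9 = 0
which factors as (s − 1)·(1/10·s − 8/9) = 0, giving roots s = 1 and s = (8/9)/(1/10) = 80/9. Since 80/9 ≥ 1, the smallest root in [0, 1] is s = 1.)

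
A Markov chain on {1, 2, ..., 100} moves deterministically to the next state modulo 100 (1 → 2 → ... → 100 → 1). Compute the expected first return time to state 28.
E[T_28 | X_0 = 28] = 100

The chain cycles deterministically, so starting at state 28 it returns in exactly 100 steps. Equivalently, the stationary distribution is uniform π_j = 1/100 for every state j, so by Kac's formula E[T_28] = 1/π_28 = 100.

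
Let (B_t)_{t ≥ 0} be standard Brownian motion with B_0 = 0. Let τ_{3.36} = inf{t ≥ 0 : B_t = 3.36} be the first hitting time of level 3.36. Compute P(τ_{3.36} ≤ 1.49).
P(τ_{3.36} ≤ 1.49) = 2(1 − Φ(3.36/√1.49)) = 2(1 − Φ(2.7526)) ≈ 0.0059

By the reflection principle for standard BM, P(τ_b ≤ t) = 2 · P(B_t ≥ b). Since B_t ~ N(0, t), P(B_t ≥ 3.36) = 1 − Φ(3.36/√t) = 1 − Φ(3.36/√1.49) = 1 − Φ(2.7526) ≈ 0.00296. Doubling: P(τ_{3.36} ≤ 1.49) ≈ 2 · 0.00296 = 0.00592 ≈ 0.0059.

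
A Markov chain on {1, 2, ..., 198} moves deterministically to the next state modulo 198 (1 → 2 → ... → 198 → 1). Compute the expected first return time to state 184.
E[T_184 | X_0 = 184] = 198

The chain cycles deterministically, so starting at state 184 it returns in exactly 198 steps. Equivalently, the stationary distribution is uniform π_j = 1/198 for every state j, so by Kac's formula E[T_184] = 1/π_184 = 198.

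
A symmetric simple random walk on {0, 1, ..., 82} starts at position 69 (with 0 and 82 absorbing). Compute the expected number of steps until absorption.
E[τ | X_0 = 69] = 897

Let v_k = E[τ | X_0 = k]. Boundary: v_0 = v_82 = 0. Recurrence: v_k = 1 + (v_{k-1} + v_{k+1})/2 for 1 ≤ k ≤ 81. The particular solution to v_k − (v_{k-1} + v_{k+1})/2 = 1 is v_k = −k^2. Adding homogeneous solution A + B k and matching boundaries gives v_k = k (82 − k). Substituting k = 69: v_69 = 69 · 13 = 897.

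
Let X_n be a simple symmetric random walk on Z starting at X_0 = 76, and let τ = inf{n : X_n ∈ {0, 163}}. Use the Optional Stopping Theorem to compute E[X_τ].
E[X_τ] = 76

X_n is a martingale and τ is a bounded-mean stopping time (indeed τ is finite a.s. with bounded expectation since the walk is in a bounded region). By the OST, E[X_τ] = E[X_0] = 76. Equivalently: E[X_τ] = 163 · P(hit 163 first) + 0 · P(hit 0 first) = 163 · (76/163) = 76.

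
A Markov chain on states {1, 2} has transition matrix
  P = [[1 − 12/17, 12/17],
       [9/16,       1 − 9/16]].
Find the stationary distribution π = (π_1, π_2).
π_1 = 51/115, π_2 = 64/115

Solve πP = π with π_1 + π_2 = 1. From πP = π: π_1 · (1 − 12/17) + π_2 · 9/16 = π_1 ⇒ π_2 · 9/16 = π_1 · 12/17 ⇒ π_2/π_1 = (12/17)/(9/16) = 64/51. Together with π_1 + π_2 = 1:
  π_1 = (9/16)/(12/17 + 9/16) = (9/16)/(345/272) = 51/115,
  π_2 = (12/17)/(12/17 + 9/16) = (12/17)/(345/272) = 64/115.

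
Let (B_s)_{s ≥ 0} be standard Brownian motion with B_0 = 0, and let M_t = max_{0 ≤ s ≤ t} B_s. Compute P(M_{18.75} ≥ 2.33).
P(M_{18.75} ≥ 2.33) = 2·P(B_{18.75} ≥ 2.33) = 2(1 − Φ(2.33/√18.75)) ≈ 0.5905

By the reflection principle for Brownian motion, P(M_t ≥ a) = 2 · P(B_t ≥ a) for a ≥ 0. Since B_t ~ N(0, t), P(B_t ≥ 2.33) = 1 − Φ(2.33/√t) = 1 − Φ(2.33/√18.75) = 1 − Φ(0.5381). So
  P(M_{18.75} ≥ 2.33) = 2(1 − Φ(0.5381)) ≈ 0.5905.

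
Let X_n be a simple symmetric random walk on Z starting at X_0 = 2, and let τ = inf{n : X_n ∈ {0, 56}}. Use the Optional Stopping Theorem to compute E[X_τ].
E[X_τ] = 2

X_n is a martingale and τ is a bounded-mean stopping time (indeed τ is finite a.s. with bounded expectation since the walk is in a bounded region). By the OST, E[X_τ] = E[X_0] = 2. Equivalently: E[X_τ] = 56 · P(hit 56 first) + 0 · P(hit 0 first) = 56 · (2/56) = 2.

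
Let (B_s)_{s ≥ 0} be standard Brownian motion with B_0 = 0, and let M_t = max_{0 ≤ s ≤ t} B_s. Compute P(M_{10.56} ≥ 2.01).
P(M_{10.56} ≥ 2.01) = 2·P(B_{10.56} ≥ 2.01) = 2(1 − Φ(2.01/√10.56)) ≈ 0.5362

By the reflection principle for Brownian motion, P(M_t ≥ a) = 2 · P(B_t ≥ a) for a ≥ 0. Since B_t ~ N(0, t), P(B_t ≥ 2.01) = 1 − Φ(2.01/√t) = 1 − Φ(2.01/√10.56) = 1 − Φ(0.6185). So
  P(M_{10.56} ≥ 2.01) = 2(1 − Φ(0.6185)) ≈ 0.5362.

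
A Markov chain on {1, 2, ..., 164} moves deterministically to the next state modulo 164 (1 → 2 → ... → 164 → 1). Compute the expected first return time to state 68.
E[T_68 | X_0 = 68] = 164

The chain cycles deterministically, so starting at state 68 it returns in exactly 164 steps. Equivalently, the stationary distribution is uniform π_j = 1/164 for every state j, so by Kac's formula E[T_68] = 1/π_68 = 164.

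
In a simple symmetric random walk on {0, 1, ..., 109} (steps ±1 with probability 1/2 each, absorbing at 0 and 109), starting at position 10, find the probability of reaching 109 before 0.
P(hit 109 before 0) = 10/109

Let u_k = P(hit 109 before 0 | start at k). Then u_0 = 0, u_109 = 1, and u_k = u_{k-1}/2 + u_{k+1}/2 for 1 ≤ k ≤ 108. This harmonic recurrence is solved by u_k = k/109, giving u_10 = 10/109.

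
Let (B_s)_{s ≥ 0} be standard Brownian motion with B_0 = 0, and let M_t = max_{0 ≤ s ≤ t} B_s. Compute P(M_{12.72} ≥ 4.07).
P(M_{12.72} ≥ 4.07) = 2·P(B_{12.72} ≥ 4.07) = 2(1 − Φ(4.07/√12.72)) ≈ 0.2538

By the reflection principle for Brownian motion, P(M_t ≥ a) = 2 · P(B_t ≥ a) for a ≥ 0. Since B_t ~ N(0, t), P(B_t ≥ 4.07) = 1 − Φ(4.07/√t) = 1 − Φ(4.07/√12.72) = 1 − Φ(1.1412). So
  P(M_{12.72} ≥ 4.07) = 2(1 − Φ(1.1412)) ≈ 0.2538.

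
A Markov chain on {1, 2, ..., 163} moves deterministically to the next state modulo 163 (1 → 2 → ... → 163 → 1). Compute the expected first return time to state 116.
E[T_116 | X_0 = 116] = 163

The chain cycles deterministically, so starting at state 116 it returns in exactly 163 steps. Equivalently, the stationary distribution is uniform π_j = 1/163 for every state j, so by Kac's formula E[T_116] = 1/π_116 = 163.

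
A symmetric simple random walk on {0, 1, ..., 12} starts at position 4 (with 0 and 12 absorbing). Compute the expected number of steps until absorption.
E[τ | X_0 = 4] = 32

Let v_k = E[τ | X_0 = k]. Boundary: v_0 = v_12 = 0. Recurrence: v_k = 1 + (v_{k-1} + v_{k+1})/2 for 1 ≤ k ≤ 11. The particular solution to v_k − (v_{k-1} + v_{k+1})/2 = 1 is v_k = −k^2. Adding homogeneous solution A + B k and matching boundaries gives v_k = k (12 − k). Substituting k = 4: v_4 = 4 · 8 = 32.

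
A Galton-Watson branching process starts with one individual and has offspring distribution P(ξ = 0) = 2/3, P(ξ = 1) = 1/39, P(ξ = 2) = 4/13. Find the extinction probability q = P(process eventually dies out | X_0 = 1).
q = 1

Mean offspring μ = 0·2/3 + 1·1/39 + 2·4/13 = 25/39 ≤ 1. For μ ≤ 1 with offspring not concentrated at 1, the Galton-Watson process goes extinct almost surely, so q = 1.
(Algebraic check: The pgf is f(s) = 2/3 + 1/39·s + 4/13·s². The extinction probability q is the smallest fixed point of f in [0, 1]. Setting s = f(s):
  4/13·s² + (1/39 − 1)·s + 2/3 = 0
  4/13·s² − (2/3 + 4/13)·s + 2/3 = 0
which factors as (s − 1)·(4/13·s − 2/3) = 0, giving roots s = 1 and s = (2/3)/(4/13) = 13/6. Since 13/6 ≥ 1, the smallest root in [0, 1] is s = 1.)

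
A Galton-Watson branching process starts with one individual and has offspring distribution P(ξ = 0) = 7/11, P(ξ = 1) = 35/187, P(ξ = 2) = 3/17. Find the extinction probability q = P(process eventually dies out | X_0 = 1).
q = 1

Mean offspring μ = 0·7/11 + 1·35/187 + 2·3/17 = 101/187 ≤ 1. For μ ≤ 1 with offspring not concentrated at 1, the Galton-Watson process goes extinct almost surely, so q = 1.
(Algebraic check: The pgf is f(s) = 7/11 + 35/187·s + 3/17·s². The extinction probability q is the smallest fixed point of f in [0, 1]. Setting s = f(s):
  3/17·s² + (35/187 − 1)·s + 7/11 = 0
  3/17·s² − (7/11 + 3/17)·s + 7/11 = 0
which factors as (s − 1)·(3/17·s − 7/11) = 0, giving roots s = 1 and s = (7/11)/(3/17) = 119/33. Since 119/33 ≥ 1, the smallest root in [0, 1] is s = 1.)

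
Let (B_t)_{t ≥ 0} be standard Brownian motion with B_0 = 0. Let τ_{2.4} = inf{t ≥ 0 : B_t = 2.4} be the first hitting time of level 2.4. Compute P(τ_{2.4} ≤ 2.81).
P(τ_{2.4} ≤ 2.81) = 2(1 − Φ(2.4/√2.81)) = 2(1 − Φ(1.4317)) ≈ 0.1522

By the reflection principle for standard BM, P(τ_b ≤ t) = 2 · P(B_t ≥ b). Since B_t ~ N(0, t), P(B_t ≥ 2.4) = 1 − Φ(2.4/√t) = 1 − Φ(2.4/√2.81) = 1 − Φ(1.4317) ≈ 0.07611. Doubling: P(τ_{2.4} ≤ 2.81) ≈ 2 · 0.07611 = 0.15222 ≈ 0.1522.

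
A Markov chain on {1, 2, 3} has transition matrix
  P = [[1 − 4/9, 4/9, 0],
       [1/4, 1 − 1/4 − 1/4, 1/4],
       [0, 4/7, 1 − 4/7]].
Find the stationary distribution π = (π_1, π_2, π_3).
π = (9/32, 1/2, 7/32)

This is a birth-death chain on three states, which satisfies detailed balance: π_1 · P_{12} = π_2 · P_{21} and π_2 · P_{23} = π_3 · P_{32}.
From π_1 · 4/9 = π_2 · 1/4: π_2/π_1 = (4/9)/(1/4) = 16/9.
From π_2 · 1/4 = π_3 · 4/7: π_3/π_2 = (1/4)/(4/7) = 7/16.
Take π_1 proportional to 1; then unnormalized π = (1, 16/9, 7/9). Normalize by dividing by the sum 32/9:
  π = (9/32, 1/2, 7/32).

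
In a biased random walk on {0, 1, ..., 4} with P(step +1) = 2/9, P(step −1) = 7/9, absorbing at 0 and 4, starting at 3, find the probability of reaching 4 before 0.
P(hit 4 before 0) = (1 − (7/2)^3) / (1 − (7/2)^4) = 134/477

Let u_k denote P(reach 4 before 0 | start at k). Boundary: u_0 = 0, u_4 = 1. Recurrence: u_k = 2/9·u_{k+1} + 7/9·u_{k-1} for 1 ≤ k ≤ 3. Try u_k = A + B·r^k with r = q/p = (7/9)/(2/9) = 7/2. Substitution satisfies the recurrence; boundary conditions give:
  u_k = (1 − r^k) / (1 − r^N) = (1 − (7/2)^3) / (1 − (7/2)^4) = 134/477.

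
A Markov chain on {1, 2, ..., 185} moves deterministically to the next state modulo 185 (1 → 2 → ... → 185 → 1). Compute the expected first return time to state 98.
E[T_98 | X_0 = 98] = 185

The chain cycles deterministically, so starting at state 98 it returns in exactly 185 steps. Equivalently, the stationary distribution is uniform π_j = 1/185 for every state j, so by Kac's formula E[T_98] = 1/π_98 = 185.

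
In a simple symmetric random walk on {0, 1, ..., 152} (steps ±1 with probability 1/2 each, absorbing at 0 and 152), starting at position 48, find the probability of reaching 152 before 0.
P(hit 152 before 0) = 48/152 = 6/19

Let u_k = P(hit 152 before 0 | start at k). Then u_0 = 0, u_152 = 1, and u_k = u_{k-1}/2 + u_{k+1}/2 for 1 ≤ k ≤ 151. This harmonic recurrence is solved by u_k = k/152, giving u_48 = 48/152 = 6/19.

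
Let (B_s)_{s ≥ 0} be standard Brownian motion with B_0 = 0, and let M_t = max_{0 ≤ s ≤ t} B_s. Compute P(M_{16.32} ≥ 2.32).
P(M_{16.32} ≥ 2.32) = 2·P(B_{16.32} ≥ 2.32) = 2(1 − Φ(2.32/√16.32)) ≈ 0.5658

By the reflection principle for Brownian motion, P(M_t ≥ a) = 2 · P(B_t ≥ a) for a ≥ 0. Since B_t ~ N(0, t), P(B_t ≥ 2.32) = 1 − Φ(2.32/√t) = 1 − Φ(2.32/√16.32) = 1 − Φ(0.5743). So
  P(M_{16.32} ≥ 2.32) = 2(1 − Φ(0.5743)) ≈ 0.5658.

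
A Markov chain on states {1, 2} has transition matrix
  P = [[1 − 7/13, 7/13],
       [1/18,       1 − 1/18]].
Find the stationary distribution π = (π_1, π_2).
π_1 = 13/139, π_2 = 126/139

Solve πP = π with π_1 + π_2 = 1. From πP = π: π_1 · (1 − 7/13) + π_2 · 1/18 = π_1 ⇒ π_2 · 1/18 = π_1 · 7/13 ⇒ π_2/π_1 = (7/13)/(1/18) = 126/13. Together with π_1 + π_2 = 1:
  π_1 = (1/18)/(7/13 + 1/18) = (1/18)/(139/234) = 13/139,
  π_2 = (7/13)/(7/13 + 1/18) = (7/13)/(139/234) = 126/139.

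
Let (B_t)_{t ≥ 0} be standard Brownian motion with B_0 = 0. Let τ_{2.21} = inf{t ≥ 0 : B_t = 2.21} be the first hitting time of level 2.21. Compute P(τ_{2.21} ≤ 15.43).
P(τ_{2.21} ≤ 15.43) = 2(1 − Φ(2.21/√15.43)) = 2(1 − Φ(0.5626)) ≈ 0.5737

By the reflection principle for standard BM, P(τ_b ≤ t) = 2 · P(B_t ≥ b). Since B_t ~ N(0, t), P(B_t ≥ 2.21) = 1 − Φ(2.21/√t) = 1 − Φ(2.21/√15.43) = 1 − Φ(0.5626) ≈ 0.28685. Doubling: P(τ_{2.21} ≤ 15.43) ≈ 2 · 0.28685 = 0.57370 ≈ 0.5737.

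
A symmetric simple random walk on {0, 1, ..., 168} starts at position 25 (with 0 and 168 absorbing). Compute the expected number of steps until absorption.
E[τ | X_0 = 25] = 3575

Let v_k = E[τ | X_0 = k]. Boundary: v_0 = v_168 = 0. Recurrence: v_k = 1 + (v_{k-1} + v_{k+1})/2 for 1 ≤ k ≤ 167. The particular solution to v_k − (v_{k-1} + v_{k+1})/2 = 1 is v_k = −k^2. Adding homogeneous solution A + B k and matching boundaries gives v_k = k (168 − k). Substituting k = 25: v_25 = 25 · 143 = 3575.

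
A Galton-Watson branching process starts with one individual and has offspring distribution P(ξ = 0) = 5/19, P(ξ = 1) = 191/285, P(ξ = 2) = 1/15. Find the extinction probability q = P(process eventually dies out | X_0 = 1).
q = 1

Mean offspring μ = 0·5/19 + 1·191/285 + 2·1/15 = 229/285 ≤ 1. For μ ≤ 1 with offspring not concentrated at 1, the Galton-Watson process goes extinct almost surely, so q = 1.
(Algebraic check: The pgf is f(s) = 5/19 + 191/285·s + 1/15·s². The extinction probability q is the smallest fixed point of f in [0, 1]. Setting s = f(s):
  1/15·s² + (191/285 − 1)·s + 5/19 = 0
  1/15·s² − (5/19 + 1/15)·s + 5/19 = 0
which factors as (s − 1)·(1/15·s − 5/19) = 0, giving roots s = 1 and s = (5/19)/(1/15) = 75/19. Since 75/19 ≥ 1, the smallest root in [0, 1] is s = 1.)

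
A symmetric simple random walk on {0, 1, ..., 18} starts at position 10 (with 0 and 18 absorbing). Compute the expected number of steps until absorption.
E[τ | X_0 = 10] = 80

Let v_k = E[τ | X_0 = k]. Boundary: v_0 = v_18 = 0. Recurrence: v_k = 1 + (v_{k-1} + v_{k+1})/2 for 1 ≤ k ≤ 17. The particular solution to v_k − (v_{k-1} + v_{k+1})/2 = 1 is v_k = −k^2. Adding homogeneous solution A + B k and matching boundaries gives v_k = k (18 − k). Substituting k = 10: v_10 = 10 · 8 = 80.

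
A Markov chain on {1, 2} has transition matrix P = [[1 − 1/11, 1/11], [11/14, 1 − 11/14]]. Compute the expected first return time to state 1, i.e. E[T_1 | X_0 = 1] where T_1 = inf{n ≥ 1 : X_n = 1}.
E[T_1 | X_0 = 1] = 1/π_1 = 135/121

For an irreducible recurrent Markov chain with stationary distribution π, E[T_i | X_0 = i] = 1/π_i (Kac's formula). Here π_1 = (11/14)/(1/11 + 11/14) = (11/14)/(135/154) = 121/135, so E[T_1 | X_0 = 1] = 1/π_1 = (1/11 + 11/14)/(11/14) = (135/154)/(11/14) = 135/121.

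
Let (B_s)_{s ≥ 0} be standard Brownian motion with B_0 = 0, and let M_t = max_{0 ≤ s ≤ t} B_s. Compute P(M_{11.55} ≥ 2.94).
P(M_{11.55} ≥ 2.94) = 2·P(B_{11.55} ≥ 2.94) = 2(1 − Φ(2.94/√11.55)) ≈ 0.3870

By the reflection principle for Brownian motion, P(M_t ≥ a) = 2 · P(B_t ≥ a) for a ≥ 0. Since B_t ~ N(0, t), P(B_t ≥ 2.94) = 1 − Φ(2.94/√t) = 1 − Φ(2.94/√11.55) = 1 − Φ(0.8651). So
  P(M_{11.55} ≥ 2.94) = 2(1 − Φ(0.8651)) ≈ 0.3870.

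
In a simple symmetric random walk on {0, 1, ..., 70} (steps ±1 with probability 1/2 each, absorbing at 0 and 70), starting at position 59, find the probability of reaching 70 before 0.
P(hit 70 before 0) = 59/70

Let u_k = P(hit 70 before 0 | start at k). Then u_0 = 0, u_70 = 1, and u_k = u_{k-1}/2 + u_{k+1}/2 for 1 ≤ k ≤ 69. This harmonic recurrence is solved by u_k = k/70, giving u_59 = 59/70.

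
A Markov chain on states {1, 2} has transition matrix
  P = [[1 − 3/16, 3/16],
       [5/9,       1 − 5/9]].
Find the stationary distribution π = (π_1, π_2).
π_1 = 80/107, π_2 = 27/107

Solve πP = π with π_1 + π_2 = 1. From πP = π: π_1 · (1 − 3/16) + π_2 · 5/9 = π_1 ⇒ π_2 · 5/9 = π_1 · 3/16 ⇒ π_2/π_1 = (3/16)/(5/9) = 27/80. Together with π_1 + π_2 = 1:
  π_1 = (5/9)/(3/16 + 5/9) = (5/9)/(107/144) = 80/107,
  π_2 = (3/16)/(3/16 + 5/9) = (3/16)/(107/144) = 27/107.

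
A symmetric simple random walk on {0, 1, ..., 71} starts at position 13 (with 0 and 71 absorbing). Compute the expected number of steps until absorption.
E[τ | X_0 = 13] = 754

Let v_k = E[τ | X_0 = k]. Boundary: v_0 = v_71 = 0. Recurrence: v_k = 1 + (v_{k-1} + v_{k+1})/2 for 1 ≤ k ≤ 70. The particular solution to v_k − (v_{k-1} + v_{k+1})/2 = 1 is v_k = −k^2. Adding homogeneous solution A + B k and matching boundaries gives v_k = k (71 − k). Substituting k = 13: v_13 = 13 · 58 = 754.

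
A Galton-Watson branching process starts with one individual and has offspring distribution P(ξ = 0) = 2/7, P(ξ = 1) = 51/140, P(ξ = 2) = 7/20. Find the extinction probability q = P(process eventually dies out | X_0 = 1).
q = 40/49

The pgf is f(s) = 2/7 + 51/140·s + 7/20·s². The extinction probability q is the smallest fixed point of f in [0, 1]. Setting s = f(s):
  7/20·s² + (51/140 − 1)·s + 2/7 = 0
  7/20·s² − (2/7 + 7/20)·s + 2/7 = 0
which factors as (s − 1)·(7/20·s − 2/7) = 0, giving roots s = 1 and s = (2/7)/(7/20) = 40/49.
Mean offspring μ = 51/140 + 2·7/20 = 149/140 > 1 (supercritical), so q < 1. The extinction probability is the smaller root: q = (2/7)/(7/20) = 40/49.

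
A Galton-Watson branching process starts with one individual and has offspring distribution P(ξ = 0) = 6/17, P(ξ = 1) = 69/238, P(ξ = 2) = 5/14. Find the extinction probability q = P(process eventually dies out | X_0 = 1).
q = 84/85

The pgf is f(s) = 6/17 + 69/238·s + 5/14·s². The extinction probability q is the smallest fixed point of f in [0, 1]. Setting s = f(s):
  5/14·s² + (69/238 − 1)·s + 6/17 = 0
  5/14·s² − (6/17 + 5/14)·s + 6/17 = 0
which factors as (s − 1)·(5/14·s − 6/17) = 0, giving roots s = 1 and s = (6/17)/(5/14) = 84/85.
Mean offspring μ = 69/238 + 2·5/14 = 239/238 > 1 (supercritical), so q < 1. The extinction probability is the smaller root: q = (6/17)/(5/14) = 84/85.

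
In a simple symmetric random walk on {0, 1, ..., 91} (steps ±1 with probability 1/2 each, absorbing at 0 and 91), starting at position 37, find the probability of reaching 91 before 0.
P(hit 91 before 0) = 37/91

Let u_k = P(hit 91 before 0 | start at k). Then u_0 = 0, u_91 = 1, and u_k = u_{k-1}/2 + u_{k+1}/2 for 1 ≤ k ≤ 90. This harmonic recurrence is solved by u_k = k/91, giving u_37 = 37/91.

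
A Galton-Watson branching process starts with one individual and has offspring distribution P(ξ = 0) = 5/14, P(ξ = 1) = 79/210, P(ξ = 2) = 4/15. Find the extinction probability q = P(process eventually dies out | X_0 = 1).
q = 1

Mean offspring μ = 0·5/14 + 1·79/210 + 2·4/15 = 191/210 ≤ 1. For μ ≤ 1 with offspring not concentrated at 1, the Galton-Watson process goes extinct almost surely, so q = 1.
(Algebraic check: The pgf is f(s) = 5/14 + 79/210·s + 4/15·s². The extinction probability q is the smallest fixed point of f in [0, 1]. Setting s = f(s):
  4/15·s² + (79/210 − 1)·s + 5/14 = 0
  4/15·s² − (5/14 + 4/15)·s + 5/14 = 0
which factors as (s − 1)·(4/15·s − 5/14) = 0, giving roots s = 1 and s = (5/14)/(4/15) = 75/56. Since 75/56 ≥ 1, the smallest root in [0, 1] is s = 1.)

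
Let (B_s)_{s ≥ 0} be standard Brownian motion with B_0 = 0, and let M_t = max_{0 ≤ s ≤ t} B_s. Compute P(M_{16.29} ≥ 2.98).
P(M_{16.29} ≥ 2.98) = 2·P(B_{16.29} ≥ 2.98) = 2(1 − Φ(2.98/√16.29)) ≈ 0.4603

By the reflection principle for Brownian motion, P(M_t ≥ a) = 2 · P(B_t ≥ a) for a ≥ 0. Since B_t ~ N(0, t), P(B_t ≥ 2.98) = 1 − Φ(2.98/√t) = 1 − Φ(2.98/√16.29) = 1 − Φ(0.7383). So
  P(M_{16.29} ≥ 2.98) = 2(1 − Φ(0.7383)) ≈ 0.4603.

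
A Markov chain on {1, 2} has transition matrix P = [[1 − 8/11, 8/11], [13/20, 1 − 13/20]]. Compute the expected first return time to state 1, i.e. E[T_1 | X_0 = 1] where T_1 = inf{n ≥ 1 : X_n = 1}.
E[T_1 | X_0 = 1] = 1/π_1 = 303/143

For an irreducible recurrent Markov chain with stationary distribution π, E[T_i | X_0 = i] = 1/π_i (Kac's formula). Here π_1 = (13/20)/(8/11 + 13/20) = (13/20)/(303/220) = 143/303, so E[T_1 | X_0 = 1] = 1/π_1 = (8/11 + 13/20)/(13/20) = (303/220)/(13/20) = 303/143.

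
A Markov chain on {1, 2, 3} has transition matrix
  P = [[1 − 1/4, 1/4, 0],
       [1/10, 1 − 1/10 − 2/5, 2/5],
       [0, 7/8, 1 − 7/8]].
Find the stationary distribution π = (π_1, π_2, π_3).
π = (14/65, 7/13, 16/65)

This is a birth-death chain on three states, which satisfies detailed balance: π_1 · P_{12} = π_2 · P_{21} and π_2 · P_{23} = π_3 · P_{32}.
From π_1 · 1/4 = π_2 · 1/10: π_2/π_1 = (1/4)/(1/10) = 5/2.
From π_2 · 2/5 = π_3 · 7/8: π_3/π_2 = (2/5)/(7/8) = 16/35.
Take π_1 proportional to 1; then unnormalized π = (1, 5/2, 8/7). Normalize by dividing by the sum 65/14:
  π = (14/65, 7/13, 16/65).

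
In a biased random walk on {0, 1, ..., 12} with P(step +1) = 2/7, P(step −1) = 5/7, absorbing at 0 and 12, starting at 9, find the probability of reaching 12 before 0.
P(hit 12 before 0) = (1 − (5/2)^9) / (1 − (5/2)^12) = 133512/2086637

Let u_k denote P(reach 12 before 0 | start at k). Boundary: u_0 = 0, u_12 = 1. Recurrence: u_k = 2/7·u_{k+1} + 5/7·u_{k-1} for 1 ≤ k ≤ 11. Try u_k = A + B·r^k with r = q/p = (5/7)/(2/7) = 5/2. Substitution satisfies the recurrence; boundary conditions give:
  u_k = (1 − r^k) / (1 − r^N) = (1 − (5/2)^9) / (1 − (5/2)^12) = 133512/2086637.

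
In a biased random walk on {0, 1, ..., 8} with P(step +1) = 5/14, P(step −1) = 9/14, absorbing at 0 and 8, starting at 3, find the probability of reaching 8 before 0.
P(hit 8 before 0) = (1 − (9/5)^3) / (1 − (9/5)^8) = 471875/10664024

Let u_k denote P(reach 8 before 0 | start at k). Boundary: u_0 = 0, u_8 = 1. Recurrence: u_k = 5/14·u_{k+1} + 9/14·u_{k-1} for 1 ≤ k ≤ 7. Try u_k = A + B·r^k with r = q/p = (9/14)/(5/14) = 9/5. Substitution satisfies the recurrence; boundary conditions give:
  u_k = (1 − r^k) / (1 − r^N) = (1 − (9/5)^3) / (1 − (9/5)^8) = 471875/10664024.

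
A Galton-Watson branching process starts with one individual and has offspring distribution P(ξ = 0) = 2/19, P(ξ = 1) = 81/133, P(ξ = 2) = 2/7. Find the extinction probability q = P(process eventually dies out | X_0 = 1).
q = 7/19

The pgf is f(s) = 2/19 + 81/133·s + 2/7·s². The extinction probability q is the smallest fixed point of f in [0, 1]. Setting s = f(s):
  2/7·s² + (81/133 − 1)·s + 2/19 = 0
  2/7·s² − (2/19 + 2/7)·s + 2/19 = 0
which factors as (s − 1)·(2/7·s − 2/19) = 0, giving roots s = 1 and s = (2/19)/(2/7) = 7/19.
Mean offspring μ = 81/133 + 2·2/7 = 157/133 > 1 (supercritical), so q < 1. The extinction probability is the smaller root: q = (2/19)/(2/7) = 7/19.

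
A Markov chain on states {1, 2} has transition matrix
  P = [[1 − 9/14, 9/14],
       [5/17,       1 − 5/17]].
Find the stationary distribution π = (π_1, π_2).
π_1 = 70/223, π_2 = 153/223

Solve πP = π with π_1 + π_2 = 1. From πP = π: π_1 · (1 − 9/14) + π_2 · 5/17 = π_1 ⇒ π_2 · 5/17 = π_1 · 9/14 ⇒ π_2/π_1 = (9/14)/(5/17) = 153/70. Together with π_1 + π_2 = 1:
  π_1 = (5/17)/(9/14 + 5/17) = (5/17)/(223/238) = 70/223,
  π_2 = (9/14)/(9/14 + 5/17) = (9/14)/(223/238) = 153/223.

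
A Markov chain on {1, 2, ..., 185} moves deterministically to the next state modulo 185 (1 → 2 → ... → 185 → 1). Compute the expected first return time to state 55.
E[T_55 | X_0 = 55] = 185

The chain cycles deterministically, so starting at state 55 it returns in exactly 185 steps. Equivalently, the stationary distribution is uniform π_j = 1/185 for every state j, so by Kac's formula E[T_55] = 1/π_55 = 185.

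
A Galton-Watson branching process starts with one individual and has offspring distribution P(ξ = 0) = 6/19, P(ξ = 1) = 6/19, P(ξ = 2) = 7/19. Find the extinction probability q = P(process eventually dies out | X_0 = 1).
q = 6/7

The pgf is f(s) = 6/19 + 6/19·s + 7/19·s². The extinction probability q is the smallest fixed point of f in [0, 1]. Setting s = f(s):
  7/19·s² + (6/19 − 1)·s + 6/19 = 0
  7/19·s² − (6/19 + 7/19)·s + 6/19 = 0
which factors as (s − 1)·(7/19·s − 6/19) = 0, giving roots s = 1 and s = (6/19)/(7/19) = 6/7.
Mean offspring μ = 6/19 + 2·7/19 = 20/19 > 1 (supercritical), so q < 1. The extinction probability is the smaller root: q = (6/19)/(7/19) = 6/7.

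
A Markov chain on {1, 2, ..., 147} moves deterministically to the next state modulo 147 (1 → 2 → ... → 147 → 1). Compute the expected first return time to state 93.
E[T_93 | X_0 = 93] = 147

The chain cycles deterministically, so starting at state 93 it returns in exactly 147 steps. Equivalently, the stationary distribution is uniform π_j = 1/147 for every state j, so by Kac's formula E[T_93] = 1/π_93 = 147.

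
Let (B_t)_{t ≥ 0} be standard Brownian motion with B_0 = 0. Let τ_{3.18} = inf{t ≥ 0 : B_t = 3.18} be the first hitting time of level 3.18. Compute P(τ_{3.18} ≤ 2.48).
P(τ_{3.18} ≤ 2.48) = 2(1 − Φ(3.18/√2.48)) = 2(1 − Φ(2.0193)) ≈ 0.0435

By the reflection principle for standard BM, P(τ_b ≤ t) = 2 · P(B_t ≥ b). Since B_t ~ N(0, t), P(B_t ≥ 3.18) = 1 − Φ(3.18/√t) = 1 − Φ(3.18/√2.48) = 1 − Φ(2.0193) ≈ 0.02173. Doubling: P(τ_{3.18} ≤ 2.48) ≈ 2 · 0.02173 = 0.04346 ≈ 0.0435.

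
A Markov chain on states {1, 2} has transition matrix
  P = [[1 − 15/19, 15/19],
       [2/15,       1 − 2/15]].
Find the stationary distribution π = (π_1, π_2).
π_1 = 38/263, π_2 = 225/263

Solve πP = π with π_1 + π_2 = 1. From πP = π: π_1 · (1 − 15/19) + π_2 · 2/15 = π_1 ⇒ π_2 · 2/15 = π_1 · 15/19 ⇒ π_2/π_1 = (15/19)/(2/15) = 225/38. Together with π_1 + π_2 = 1:
  π_1 = (2/15)/(15/19 + 2/15) = (2/15)/(263/285) = 38/263,
  π_2 = (15/19)/(15/19 + 2/15) = (15/19)/(263/285) = 225/263.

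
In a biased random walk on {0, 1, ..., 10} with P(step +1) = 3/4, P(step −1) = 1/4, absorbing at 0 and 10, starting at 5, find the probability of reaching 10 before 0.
P(hit 10 before 0) = (1 − (1/3)^5) / (1 − (1/3)^10) = 243/244

Let u_k denote P(reach 10 before 0 | start at k). Boundary: u_0 = 0, u_10 = 1. Recurrence: u_k = 3/4·u_{k+1} + 1/4·u_{k-1} for 1 ≤ k ≤ 9. Try u_k = A + B·r^k with r = q/p = (1/4)/(3/4) = 1/3. Substitution satisfies the recurrence; boundary conditions give:
  u_k = (1 − r^k) / (1 − r^N) = (1 − (1/3)^5) / (1 − (1/3)^10) = 243/244.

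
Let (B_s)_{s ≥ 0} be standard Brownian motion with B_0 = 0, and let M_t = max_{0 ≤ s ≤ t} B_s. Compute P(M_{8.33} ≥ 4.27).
P(M_{8.33} ≥ 4.27) = 2·P(B_{8.33} ≥ 4.27) = 2(1 − Φ(4.27/√8.33)) ≈ 0.1390

By the reflection principle for Brownian motion, P(M_t ≥ a) = 2 · P(B_t ≥ a) for a ≥ 0. Since B_t ~ N(0, t), P(B_t ≥ 4.27) = 1 − Φ(4.27/√t) = 1 − Φ(4.27/√8.33) = 1 − Φ(1.4795). So
  P(M_{8.33} ≥ 4.27) = 2(1 − Φ(1.4795)) ≈ 0.1390.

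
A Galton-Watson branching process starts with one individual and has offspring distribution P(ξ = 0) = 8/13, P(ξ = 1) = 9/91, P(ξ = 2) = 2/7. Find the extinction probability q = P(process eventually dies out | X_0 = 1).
q = 1

Mean offspring μ = 0·8/13 + 1·9/91 + 2·2/7 = 61/91 ≤ 1. For μ ≤ 1 with offspring not concentrated at 1, the Galton-Watson process goes extinct almost surely, so q = 1.
(Algebraic check: The pgf is f(s) = 8/13 + 9/91·s + 2/7·s². The extinction probability q is the smallest fixed point of f in [0, 1]. Setting s = f(s):
  2/7·s² + (9/91 − 1)·s + 8/13 = 0
  2/7·s² − (8/13 + 2/7)·s + 8/13 = 0
which factors as (s − 1)·(2/7·s − 8/13) = 0, giving roots s = 1 and s = (8/13)/(2/7) = 28/13. Since 28/13 ≥ 1, the smallest root in [0, 1] is s = 1.)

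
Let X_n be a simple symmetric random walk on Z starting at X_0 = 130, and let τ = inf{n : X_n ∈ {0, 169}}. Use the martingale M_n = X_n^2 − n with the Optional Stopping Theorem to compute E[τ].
E[τ] = 5070

M_n = X_n^2 − n is a martingale (since E[X_{n+1}^2 | F_n] = X_n^2 + 1). By OST (τ has finite mean in a bounded region), E[M_τ] = E[M_0] = X_0^2 − 0 = 130^2 = 16900. Also E[M_τ] = E[X_τ^2] − E[τ]. The walk exits at 0 or 169, with P(hit 169 first) = 130/169, so E[X_τ^2] = 169^2 · 130/169 + 0 = 21970. Thus E[τ] = E[X_τ^2] − E[M_τ] = 21970 − 16900 = 5070 = 130(169 − 130) = 5070.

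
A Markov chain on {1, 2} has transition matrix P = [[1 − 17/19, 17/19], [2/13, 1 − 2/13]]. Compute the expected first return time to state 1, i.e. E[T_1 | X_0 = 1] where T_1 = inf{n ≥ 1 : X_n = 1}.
E[T_1 | X_0 = 1] = 1/π_1 = 259/38

For an irreducible recurrent Markov chain with stationary distribution π, E[T_i | X_0 = i] = 1/π_i (Kac's formula). Here π_1 = (2/13)/(17/19 + 2/13) = (2/13)/(259/247) = 38/259, so E[T_1 | X_0 = 1] = 1/π_1 = (17/19 + 2/13)/(2/13) = (259/247)/(2/13) = 259/38.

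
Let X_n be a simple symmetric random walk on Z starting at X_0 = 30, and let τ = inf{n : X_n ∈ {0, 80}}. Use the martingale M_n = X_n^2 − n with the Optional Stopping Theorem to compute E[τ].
E[τ] = 1500

M_n = X_n^2 − n is a martingale (since E[X_{n+1}^2 | F_n] = X_n^2 + 1). By OST (τ has finite mean in a bounded region), E[M_τ] = E[M_0] = X_0^2 − 0 = 30^2 = 900. Also E[M_τ] = E[X_τ^2] − E[τ]. The walk exits at 0 or 80, with P(hit 80 first) = 30/80, so E[X_τ^2] = 80^2 · 30/80 + 0 = 2400. Thus E[τ] = E[X_τ^2] − E[M_τ] = 2400 − 900 = 1500 = 30(80 − 30) = 1500.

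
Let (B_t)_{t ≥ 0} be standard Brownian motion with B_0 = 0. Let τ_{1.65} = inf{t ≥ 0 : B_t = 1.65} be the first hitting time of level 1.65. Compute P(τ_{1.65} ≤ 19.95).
P(τ_{1.65} ≤ 19.95) = 2(1 − Φ(1.65/√19.95)) = 2(1 − Φ(0.3694)) ≈ 0.7118

By the reflection principle for standard BM, P(τ_b ≤ t) = 2 · P(B_t ≥ b). Since B_t ~ N(0, t), P(B_t ≥ 1.65) = 1 − Φ(1.65/√t) = 1 − Φ(1.65/√19.95) = 1 − Φ(0.3694) ≈ 0.35591. Doubling: P(τ_{1.65} ≤ 19.95) ≈ 2 · 0.35591 = 0.71182 ≈ 0.7118.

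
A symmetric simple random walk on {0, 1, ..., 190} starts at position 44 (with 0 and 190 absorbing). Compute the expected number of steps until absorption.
E[τ | X_0 = 44] = 6424

Let v_k = E[τ | X_0 = k]. Boundary: v_0 = v_190 = 0. Recurrence: v_k = 1 + (v_{k-1} + v_{k+1})/2 for 1 ≤ k ≤ 189. The particular solution to v_k − (v_{k-1} + v_{k+1})/2 = 1 is v_k = −k^2. Adding homogeneous solution A + B k and matching boundaries gives v_k = k (190 − k). Substituting k = 44: v_44 = 44 · 146 = 6424.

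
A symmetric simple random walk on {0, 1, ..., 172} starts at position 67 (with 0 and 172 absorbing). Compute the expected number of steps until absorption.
E[τ | X_0 = 67] = 7035

Let v_k = E[τ | X_0 = k]. Boundary: v_0 = v_172 = 0. Recurrence: v_k = 1 + (v_{k-1} + v_{k+1})/2 for 1 ≤ k ≤ 171. The particular solution to v_k − (v_{k-1} + v_{k+1})/2 = 1 is v_k = −k^2. Adding homogeneous solution A + B k and matching boundaries gives v_k = k (172 − k). Substituting k = 67: v_67 = 67 · 105 = 7035.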